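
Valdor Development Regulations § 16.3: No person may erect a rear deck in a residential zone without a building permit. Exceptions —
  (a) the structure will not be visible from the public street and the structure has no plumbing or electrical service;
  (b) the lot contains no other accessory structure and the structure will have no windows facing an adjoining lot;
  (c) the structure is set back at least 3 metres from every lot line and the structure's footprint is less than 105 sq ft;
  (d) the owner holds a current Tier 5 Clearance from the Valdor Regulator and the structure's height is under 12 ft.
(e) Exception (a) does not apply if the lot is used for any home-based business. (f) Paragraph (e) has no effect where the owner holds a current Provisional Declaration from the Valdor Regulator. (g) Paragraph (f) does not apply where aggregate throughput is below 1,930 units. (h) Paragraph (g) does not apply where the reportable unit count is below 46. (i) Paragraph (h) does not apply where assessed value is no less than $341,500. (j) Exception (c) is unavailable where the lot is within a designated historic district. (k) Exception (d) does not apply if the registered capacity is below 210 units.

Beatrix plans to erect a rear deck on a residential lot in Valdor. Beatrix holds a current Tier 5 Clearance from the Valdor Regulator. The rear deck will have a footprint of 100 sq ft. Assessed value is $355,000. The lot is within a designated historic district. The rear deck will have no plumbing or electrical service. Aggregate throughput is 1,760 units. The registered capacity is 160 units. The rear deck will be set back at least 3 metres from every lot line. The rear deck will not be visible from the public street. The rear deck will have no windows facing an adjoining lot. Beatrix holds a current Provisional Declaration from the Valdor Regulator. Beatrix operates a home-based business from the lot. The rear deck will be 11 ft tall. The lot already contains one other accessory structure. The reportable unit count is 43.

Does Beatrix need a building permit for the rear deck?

Exception (a): the structure will not be visible from the street; there is no plumbing or electrical service — every condition holds. But: (e) is engaged — a home-based business operates on the lot. (f) would limit (e) — a current Provisional Declaration is held — but (g) sets (f) aside: (g) is engaged — aggregate throughput is 1,760 units, below the 1,930 units limit. (h) is triggered (the reportable unit count is 43, below the 46 limit), but yields to (i): (i) operates against (h): assessed value is $355,000, meeting the $341,500 threshold. So (a) is unavailable.
Exception (b) fails — the lot already has another accessory structure.
All of (c)'s requirements are met (the setback is at least 3 m on every side; the structure's footprint is 100 sq ft, less than the 105 sq ft limit). But: (j) operates against (c): the lot is in a historic district. Exception (c) does not apply.
Exception (d)'s conditions are all satisfied: a current Tier 5 Clearance is held; the structure's height is 11 ft, under the 12 ft limit. Turning to paragraph (k): (k) operates against (d): the registered capacity is 160 units, below the 210 units limit. (d) is therefore removed.
No exception applies. The general rule governs.

Yes — Beatrix must obtain a building permit.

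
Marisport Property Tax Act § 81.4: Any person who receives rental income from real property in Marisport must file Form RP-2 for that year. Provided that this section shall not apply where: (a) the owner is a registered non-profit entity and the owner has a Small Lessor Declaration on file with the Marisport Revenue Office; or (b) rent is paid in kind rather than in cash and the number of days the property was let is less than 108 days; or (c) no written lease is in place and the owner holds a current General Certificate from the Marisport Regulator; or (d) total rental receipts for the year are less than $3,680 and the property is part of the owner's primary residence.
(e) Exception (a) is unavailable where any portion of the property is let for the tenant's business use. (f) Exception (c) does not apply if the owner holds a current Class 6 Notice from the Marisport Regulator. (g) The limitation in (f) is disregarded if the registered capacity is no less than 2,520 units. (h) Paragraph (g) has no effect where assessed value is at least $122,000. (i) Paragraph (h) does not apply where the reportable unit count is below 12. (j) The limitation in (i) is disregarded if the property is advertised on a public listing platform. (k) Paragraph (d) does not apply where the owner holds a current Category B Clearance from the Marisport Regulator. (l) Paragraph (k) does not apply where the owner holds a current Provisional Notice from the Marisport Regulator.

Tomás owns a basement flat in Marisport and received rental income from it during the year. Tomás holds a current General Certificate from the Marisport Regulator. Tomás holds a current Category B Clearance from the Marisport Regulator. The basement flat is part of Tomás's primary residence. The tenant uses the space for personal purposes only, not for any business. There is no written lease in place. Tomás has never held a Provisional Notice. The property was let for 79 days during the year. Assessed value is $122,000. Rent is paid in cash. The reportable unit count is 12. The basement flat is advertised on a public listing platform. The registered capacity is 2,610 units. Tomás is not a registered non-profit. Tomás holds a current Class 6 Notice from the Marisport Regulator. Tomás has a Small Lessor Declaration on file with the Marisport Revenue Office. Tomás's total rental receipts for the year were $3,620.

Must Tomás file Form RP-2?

Yes — Tomás must file Form RP-2.

Exception (a) fails — Tomás is not a registered non-profit.
Exception (b) fails — rent is paid in cash.
Exception (c)'s conditions are all satisfied: there is no written lease; a current General Certificate is held. However, paragraphs (f)–(j) must be considered: (f) operates against (c): a current Class 6 Notice is held. (g) would limit (f) — the registered capacity is 2,610 units, meeting the 2,520 units threshold — but (h) sets (g) aside: (h) is engaged — assessed value is $122,000, meeting the $122,000 threshold. (i), which would lift (h), is not engaged — the reportable unit count is 12, not below 12. So (c) is unavailable.
All of (d)'s requirements are met (total rental receipts for the year are $3,620, less than the $3,680 limit; the basement flat is part of the primary residence). But: (k) operates — a current Category B Clearance is held. (l), which would lift (k), is not triggered — no current Provisional Notice is held. So (d) is unavailable.
No exception is made out. Tomás falls within the general rule.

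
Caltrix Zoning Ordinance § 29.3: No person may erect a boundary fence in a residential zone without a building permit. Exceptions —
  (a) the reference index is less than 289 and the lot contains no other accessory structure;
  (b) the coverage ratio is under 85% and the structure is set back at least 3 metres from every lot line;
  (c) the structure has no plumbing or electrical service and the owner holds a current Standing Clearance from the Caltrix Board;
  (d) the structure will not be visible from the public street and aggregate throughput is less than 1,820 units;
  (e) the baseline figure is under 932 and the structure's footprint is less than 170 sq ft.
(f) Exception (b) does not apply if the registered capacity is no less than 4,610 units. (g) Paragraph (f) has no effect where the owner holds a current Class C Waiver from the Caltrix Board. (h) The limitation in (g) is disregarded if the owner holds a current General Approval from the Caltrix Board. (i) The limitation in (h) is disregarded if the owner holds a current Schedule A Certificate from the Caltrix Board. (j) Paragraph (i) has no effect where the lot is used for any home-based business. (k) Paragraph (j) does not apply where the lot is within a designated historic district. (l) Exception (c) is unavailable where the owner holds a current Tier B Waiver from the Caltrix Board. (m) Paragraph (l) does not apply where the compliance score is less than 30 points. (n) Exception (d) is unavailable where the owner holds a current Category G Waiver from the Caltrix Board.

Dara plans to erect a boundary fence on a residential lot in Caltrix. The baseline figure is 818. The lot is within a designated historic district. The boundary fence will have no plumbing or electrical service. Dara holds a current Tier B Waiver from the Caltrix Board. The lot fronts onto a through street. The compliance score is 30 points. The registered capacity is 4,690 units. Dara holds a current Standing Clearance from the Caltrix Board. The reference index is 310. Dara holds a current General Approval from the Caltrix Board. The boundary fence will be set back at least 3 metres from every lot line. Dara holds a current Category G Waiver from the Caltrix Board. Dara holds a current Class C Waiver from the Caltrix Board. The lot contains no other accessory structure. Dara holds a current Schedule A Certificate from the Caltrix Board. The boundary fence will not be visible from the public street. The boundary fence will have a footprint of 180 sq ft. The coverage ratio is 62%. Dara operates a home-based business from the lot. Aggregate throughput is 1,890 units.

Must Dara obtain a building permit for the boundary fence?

Exception (a) does not apply: the reference index is 310, not less than 289.
Exception (b): the coverage ratio is 62%, under the 85% limit; the setback is at least 3 m on every side — every condition holds. Considering the limiting provisions: (f) applies (the registered capacity is 4,690 units, meeting the 4,610 units threshold), but is set aside by (g): (g) is triggered — a current Class C Waiver is held. (h) operates (a current General Approval is held), but is overridden by (i): (i) operates against (h): a current Schedule A Certificate is held. (j) is triggered (a home-based business operates on the lot), but is itself disapplied by (k): (k) operates against (j): the lot is in a historic district. So (b) applies.
Exception (c) is satisfied on its face — there is no plumbing or electrical service; a current Standing Clearance is held. But: (l) is engaged — a current Tier B Waiver is held. (m), which would lift (l), is not triggered — the compliance score is 30 points, not less than 30 points. So (c) is unavailable.
Exception (d) requires that aggregate throughput is less than 1,820 units; but aggregate throughput is 1,890 units, not less than 1,820 units, so (d) is unavailable.
Exception (e) requires that the structure's footprint is less than 170 sq ft; but the structure's footprint is 180 sq ft, not less than 170 sq ft, so (e) is unavailable.

No — exception (b) applies; Dara does not need a building permit.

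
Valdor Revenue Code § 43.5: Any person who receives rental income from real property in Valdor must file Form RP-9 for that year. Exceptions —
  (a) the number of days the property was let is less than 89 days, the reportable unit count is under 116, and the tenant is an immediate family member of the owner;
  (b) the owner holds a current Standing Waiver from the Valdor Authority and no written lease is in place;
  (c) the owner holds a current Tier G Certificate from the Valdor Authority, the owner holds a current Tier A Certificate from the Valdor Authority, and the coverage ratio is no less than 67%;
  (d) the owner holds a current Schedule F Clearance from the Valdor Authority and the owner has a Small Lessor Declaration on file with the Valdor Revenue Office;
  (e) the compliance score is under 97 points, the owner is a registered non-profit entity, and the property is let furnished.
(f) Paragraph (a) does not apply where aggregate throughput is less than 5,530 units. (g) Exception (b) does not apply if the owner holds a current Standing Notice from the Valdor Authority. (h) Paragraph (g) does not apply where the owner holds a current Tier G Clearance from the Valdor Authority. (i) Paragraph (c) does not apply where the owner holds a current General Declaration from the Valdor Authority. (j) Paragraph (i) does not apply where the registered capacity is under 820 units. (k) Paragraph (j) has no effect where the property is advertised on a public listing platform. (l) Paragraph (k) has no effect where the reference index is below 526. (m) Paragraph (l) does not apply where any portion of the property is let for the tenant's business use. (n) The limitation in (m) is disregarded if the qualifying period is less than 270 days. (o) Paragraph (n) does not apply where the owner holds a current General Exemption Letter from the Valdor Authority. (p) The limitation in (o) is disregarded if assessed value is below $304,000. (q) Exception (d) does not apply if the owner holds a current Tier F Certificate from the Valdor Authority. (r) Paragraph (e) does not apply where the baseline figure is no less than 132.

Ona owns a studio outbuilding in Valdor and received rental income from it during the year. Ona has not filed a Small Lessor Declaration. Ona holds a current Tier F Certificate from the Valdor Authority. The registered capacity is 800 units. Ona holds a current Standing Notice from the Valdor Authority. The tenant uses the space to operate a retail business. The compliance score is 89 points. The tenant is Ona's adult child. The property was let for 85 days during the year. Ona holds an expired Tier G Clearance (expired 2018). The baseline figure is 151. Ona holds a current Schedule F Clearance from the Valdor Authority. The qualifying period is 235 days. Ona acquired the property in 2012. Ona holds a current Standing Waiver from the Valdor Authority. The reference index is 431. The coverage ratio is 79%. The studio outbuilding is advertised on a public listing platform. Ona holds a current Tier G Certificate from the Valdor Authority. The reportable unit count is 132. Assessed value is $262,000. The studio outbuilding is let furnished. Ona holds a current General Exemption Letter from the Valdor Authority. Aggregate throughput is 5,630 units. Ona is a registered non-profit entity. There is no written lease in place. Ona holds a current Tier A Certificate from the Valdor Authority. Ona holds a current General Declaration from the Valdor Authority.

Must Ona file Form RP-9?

No — exception (c) applies; Ona is not required to file Form RP-9.

Exception (a) requires that the reportable unit count is under 116; but the reportable unit count is 132, not under 116, so (a) is unavailable.
All of (b)'s requirements are met (a current Standing Waiver is held; there is no written lease). But: (g) operates against (b): a current Standing Notice is held. (h) is not engaged (the Tier G Clearance is not current), so (g) stands. (b) is therefore removed.
All of (c)'s requirements are met (a current Tier G Certificate is held; a current Tier A Certificate is held; the coverage ratio is 79%, meeting the 67% threshold). Applying paragraphs (i)–(p): (i) would limit (c) — a current General Declaration is held — but (j) sets (i) aside: (j) operates against (i): the registered capacity is 800 units, under the 820 units limit. (k) is engaged (the property is publicly advertised), but is itself disapplied by (l): (l) operates against (k): the reference index is 431, below the 526 limit. (m) would limit (l) — the space is let for business use — but (n) sets (m) aside: (n) is engaged — the qualifying period is 235 days, less than the 270 days limit. (o) is engaged (a current General Exemption Letter is held), but is set aside by (p): (p) operates against (o): assessed value is $262,000, below the $304,000 limit. Exception (c) stands.
Exception (d) fails — no Small Lessor Declaration is on file.
Exception (e): the compliance score is 89 points, under the 97 points limit; Ona is a registered non-profit; the property is let furnished — every condition holds. However, paragraph (r) must be considered: (r) operates against (e): the baseline figure is 151, meeting the 132 threshold. (e) is therefore removed.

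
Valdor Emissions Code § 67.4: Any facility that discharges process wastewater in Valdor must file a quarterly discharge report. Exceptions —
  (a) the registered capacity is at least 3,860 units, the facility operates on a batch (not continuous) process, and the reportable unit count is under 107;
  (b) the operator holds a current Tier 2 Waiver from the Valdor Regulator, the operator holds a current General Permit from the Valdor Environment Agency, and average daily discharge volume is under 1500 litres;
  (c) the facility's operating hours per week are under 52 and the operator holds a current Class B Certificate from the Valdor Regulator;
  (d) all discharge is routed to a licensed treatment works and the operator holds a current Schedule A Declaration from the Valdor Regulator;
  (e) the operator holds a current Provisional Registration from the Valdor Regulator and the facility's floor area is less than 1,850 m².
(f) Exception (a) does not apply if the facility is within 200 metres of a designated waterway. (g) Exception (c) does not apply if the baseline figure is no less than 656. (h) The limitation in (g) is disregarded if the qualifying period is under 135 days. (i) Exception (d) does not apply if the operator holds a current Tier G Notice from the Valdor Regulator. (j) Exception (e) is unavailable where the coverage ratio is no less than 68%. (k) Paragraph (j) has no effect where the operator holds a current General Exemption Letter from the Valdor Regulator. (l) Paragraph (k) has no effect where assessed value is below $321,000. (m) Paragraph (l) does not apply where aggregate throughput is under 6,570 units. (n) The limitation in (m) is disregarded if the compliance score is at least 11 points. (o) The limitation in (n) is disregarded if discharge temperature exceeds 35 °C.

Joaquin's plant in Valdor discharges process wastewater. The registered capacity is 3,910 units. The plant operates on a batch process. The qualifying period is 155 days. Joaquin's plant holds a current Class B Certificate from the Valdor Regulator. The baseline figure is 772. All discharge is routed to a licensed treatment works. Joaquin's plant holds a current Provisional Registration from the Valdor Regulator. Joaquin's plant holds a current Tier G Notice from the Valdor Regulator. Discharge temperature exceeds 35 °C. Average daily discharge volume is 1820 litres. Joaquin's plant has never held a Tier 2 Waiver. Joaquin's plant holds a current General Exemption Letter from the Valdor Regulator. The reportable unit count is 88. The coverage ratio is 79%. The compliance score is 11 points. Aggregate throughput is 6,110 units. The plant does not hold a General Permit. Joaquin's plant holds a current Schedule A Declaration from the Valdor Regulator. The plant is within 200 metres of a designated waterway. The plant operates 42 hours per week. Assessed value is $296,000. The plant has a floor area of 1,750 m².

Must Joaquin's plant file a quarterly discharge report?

No — exception (e) applies; Joaquin's plant is not required to file a quarterly discharge report.

All of (a)'s requirements are met (the registered capacity is 3,910 units, meeting the 3,860 units threshold; the facility operates on a batch process; the reportable unit count is 88, under the 107 limit). However, paragraph (f) must be considered: (f) is engaged — the plant is within 200 m of a designated waterway. Exception (a) does not apply.
Exception (b) does not apply: no current Tier 2 Waiver is held.
Exception (c)'s conditions are all satisfied: the facility's operating hours per week are 42, under the 52 limit; a current Class B Certificate is held. But applying paragraphs (g)–(h): (g) operates against (c): the baseline figure is 772, meeting the 656 threshold. (h), which would lift (g), is not triggered — the qualifying period is 155 days, not under 135 days. Exception (c) does not apply.
Exception (d) is satisfied on its face — discharge is routed to a licensed treatment works; a current Schedule A Declaration is held. But applying paragraph (i): (i) operates against (d): a current Tier G Notice is held. Exception (d) does not apply.
Exception (e): a current Provisional Registration is held; the facility's floor area is 1,750 m², less than the 1,850 m² limit — every condition holds. Under paragraphs (j)–(o): (j) is triggered (the coverage ratio is 79%, meeting the 68% threshold), but is set aside by (k): (k) operates — a current General Exemption Letter is held. (l) operates (assessed value is $296,000, below the $321,000 limit), but is itself disapplied by (m): (m) applies — aggregate throughput is 6,110 units, under the 6,570 units limit. (n) is triggered (the compliance score is 11 points, meeting the 11 points threshold), but is itself disapplied by (o): (o) operates — discharge temperature exceeds 35 °C. Exception (e) stands.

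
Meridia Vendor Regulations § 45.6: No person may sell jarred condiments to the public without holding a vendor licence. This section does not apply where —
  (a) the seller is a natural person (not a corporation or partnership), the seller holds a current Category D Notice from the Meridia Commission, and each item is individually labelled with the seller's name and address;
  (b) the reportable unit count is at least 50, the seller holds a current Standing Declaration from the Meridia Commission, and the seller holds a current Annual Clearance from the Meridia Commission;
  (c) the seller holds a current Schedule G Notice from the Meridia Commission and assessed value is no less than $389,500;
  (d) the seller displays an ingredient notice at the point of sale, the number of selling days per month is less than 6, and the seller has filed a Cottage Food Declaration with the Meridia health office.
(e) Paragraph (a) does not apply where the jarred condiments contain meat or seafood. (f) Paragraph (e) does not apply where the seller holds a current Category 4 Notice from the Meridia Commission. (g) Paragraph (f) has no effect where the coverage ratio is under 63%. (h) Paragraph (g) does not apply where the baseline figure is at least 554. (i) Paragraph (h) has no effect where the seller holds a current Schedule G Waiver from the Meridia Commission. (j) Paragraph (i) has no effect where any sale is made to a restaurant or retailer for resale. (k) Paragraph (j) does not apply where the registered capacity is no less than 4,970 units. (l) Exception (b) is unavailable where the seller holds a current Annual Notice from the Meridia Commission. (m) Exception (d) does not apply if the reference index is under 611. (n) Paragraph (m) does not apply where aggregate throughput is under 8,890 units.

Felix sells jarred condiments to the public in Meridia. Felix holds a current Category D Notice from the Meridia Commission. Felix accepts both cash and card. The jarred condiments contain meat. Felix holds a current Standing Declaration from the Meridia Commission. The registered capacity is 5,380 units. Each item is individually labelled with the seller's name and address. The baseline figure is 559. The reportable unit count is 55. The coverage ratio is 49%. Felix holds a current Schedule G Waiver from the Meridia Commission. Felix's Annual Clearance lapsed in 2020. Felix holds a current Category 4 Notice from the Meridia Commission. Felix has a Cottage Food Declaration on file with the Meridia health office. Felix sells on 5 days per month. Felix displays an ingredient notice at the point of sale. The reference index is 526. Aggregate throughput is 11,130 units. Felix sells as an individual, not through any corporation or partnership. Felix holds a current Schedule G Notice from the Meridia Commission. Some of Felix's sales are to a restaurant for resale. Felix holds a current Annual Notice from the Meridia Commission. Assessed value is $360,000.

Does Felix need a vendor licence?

Exception (a): the seller is a natural person; a current Category D Notice is held; items are individually labelled — every condition holds. But applying paragraphs (e)–(k): (e) operates — the jarred condiments contain meat. (f) would limit (e) — a current Category 4 Notice is held — but (g) sets (f) aside: (g) operates against (f): the coverage ratio is 49%, under the 63% limit. (h) is engaged (the baseline figure is 559, meeting the 554 threshold), but is itself disapplied by (i): (i) operates — a current Schedule G Waiver is held. (j) would limit (i) — some sales are to a restaurant for resale — but (k) sets (j) aside: (k) operates against (j): the registered capacity is 5,380 units, meeting the 4,970 units threshold. Exception (a) does not apply.
Exception (b) requires that the seller holds a current Annual Clearance from the Meridia Commission; but no current Annual Clearance is held, so (b) is unavailable.
Exception (c) does not apply: assessed value is $360,000, short of $389,500.
Exception (d)'s conditions are all satisfied: an ingredient notice is displayed; the number of selling days per month is 5, less than the 6 limit; a Cottage Food Declaration is on file. But: (m) operates against (d): the reference index is 526, under the 611 limit. (n) is not engaged (aggregate throughput is 11,130 units, not under 8,890 units), so (m) stands. Exception (d) does not apply.
No exception applies. The general rule governs.

Yes — Felix must hold a vendor licence.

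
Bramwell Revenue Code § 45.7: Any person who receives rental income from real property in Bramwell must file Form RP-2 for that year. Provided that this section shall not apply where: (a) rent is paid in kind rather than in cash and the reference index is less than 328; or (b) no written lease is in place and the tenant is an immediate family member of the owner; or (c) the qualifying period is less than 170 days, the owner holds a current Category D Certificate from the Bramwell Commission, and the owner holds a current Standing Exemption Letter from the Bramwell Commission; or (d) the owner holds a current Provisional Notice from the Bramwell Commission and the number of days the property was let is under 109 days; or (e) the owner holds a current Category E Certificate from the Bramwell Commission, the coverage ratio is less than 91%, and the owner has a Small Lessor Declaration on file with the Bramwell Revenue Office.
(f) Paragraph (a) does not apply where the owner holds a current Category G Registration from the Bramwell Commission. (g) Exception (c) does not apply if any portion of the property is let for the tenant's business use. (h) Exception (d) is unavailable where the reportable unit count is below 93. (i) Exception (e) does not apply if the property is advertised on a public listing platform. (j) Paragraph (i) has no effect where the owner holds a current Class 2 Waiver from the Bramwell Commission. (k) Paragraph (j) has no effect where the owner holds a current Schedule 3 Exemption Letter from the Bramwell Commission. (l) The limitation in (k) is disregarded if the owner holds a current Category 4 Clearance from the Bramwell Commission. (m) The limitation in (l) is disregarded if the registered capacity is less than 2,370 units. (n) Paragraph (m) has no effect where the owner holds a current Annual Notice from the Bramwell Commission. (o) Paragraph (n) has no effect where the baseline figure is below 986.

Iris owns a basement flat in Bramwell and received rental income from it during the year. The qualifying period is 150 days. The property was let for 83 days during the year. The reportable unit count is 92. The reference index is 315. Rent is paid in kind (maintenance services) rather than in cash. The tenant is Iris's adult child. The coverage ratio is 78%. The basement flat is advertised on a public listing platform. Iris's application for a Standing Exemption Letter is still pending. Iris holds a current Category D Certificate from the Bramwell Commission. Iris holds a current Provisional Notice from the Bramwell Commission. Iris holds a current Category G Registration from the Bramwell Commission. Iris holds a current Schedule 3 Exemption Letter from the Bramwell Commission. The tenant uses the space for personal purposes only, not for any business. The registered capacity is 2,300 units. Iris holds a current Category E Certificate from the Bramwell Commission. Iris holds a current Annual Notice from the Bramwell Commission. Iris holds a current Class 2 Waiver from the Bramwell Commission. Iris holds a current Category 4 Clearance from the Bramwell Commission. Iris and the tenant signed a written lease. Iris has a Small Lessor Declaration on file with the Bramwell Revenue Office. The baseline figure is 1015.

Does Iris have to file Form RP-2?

Exception (a) is satisfied on its face — rent is paid in kind; the reference index is 315, less than the 328 limit. But: (f) is engaged — a current Category G Registration is held. So (a) is unavailable.
Exception (b) fails — a written lease is in place.
Exception (c) requires that the owner holds a current Standing Exemption Letter from the Bramwell Commission; but the Standing Exemption Letter is not current, so (c) is unavailable.
Exception (d): a current Provisional Notice is held; the number of days the property was let is 83 days, under the 109 days limit — every condition holds. Turning to paragraph (h): (h) is triggered — the reportable unit count is 92, below the 93 limit. Exception (d) does not apply.
Exception (e) is satisfied on its face — a current Category E Certificate is held; the coverage ratio is 78%, less than the 91% limit; a Small Lessor Declaration is on file. As to paragraphs (i)–(o): (i) is engaged (the property is publicly advertised), but is set aside by (j): (j) operates against (i): a current Class 2 Waiver is held. (k) applies (a current Schedule 3 Exemption Letter is held), but yields to (l): (l) operates against (k): a current Category 4 Clearance is held. (m) operates (the registered capacity is 2,300 units, less than the 2,370 units limit), but is overridden by (n): (n) is engaged — a current Annual Notice is held. (o), which would lift (n), does not operate here — the baseline figure is 1,015, not below 986. So (e) applies.

No — exception (e) applies; Iris is not required to file Form RP-2.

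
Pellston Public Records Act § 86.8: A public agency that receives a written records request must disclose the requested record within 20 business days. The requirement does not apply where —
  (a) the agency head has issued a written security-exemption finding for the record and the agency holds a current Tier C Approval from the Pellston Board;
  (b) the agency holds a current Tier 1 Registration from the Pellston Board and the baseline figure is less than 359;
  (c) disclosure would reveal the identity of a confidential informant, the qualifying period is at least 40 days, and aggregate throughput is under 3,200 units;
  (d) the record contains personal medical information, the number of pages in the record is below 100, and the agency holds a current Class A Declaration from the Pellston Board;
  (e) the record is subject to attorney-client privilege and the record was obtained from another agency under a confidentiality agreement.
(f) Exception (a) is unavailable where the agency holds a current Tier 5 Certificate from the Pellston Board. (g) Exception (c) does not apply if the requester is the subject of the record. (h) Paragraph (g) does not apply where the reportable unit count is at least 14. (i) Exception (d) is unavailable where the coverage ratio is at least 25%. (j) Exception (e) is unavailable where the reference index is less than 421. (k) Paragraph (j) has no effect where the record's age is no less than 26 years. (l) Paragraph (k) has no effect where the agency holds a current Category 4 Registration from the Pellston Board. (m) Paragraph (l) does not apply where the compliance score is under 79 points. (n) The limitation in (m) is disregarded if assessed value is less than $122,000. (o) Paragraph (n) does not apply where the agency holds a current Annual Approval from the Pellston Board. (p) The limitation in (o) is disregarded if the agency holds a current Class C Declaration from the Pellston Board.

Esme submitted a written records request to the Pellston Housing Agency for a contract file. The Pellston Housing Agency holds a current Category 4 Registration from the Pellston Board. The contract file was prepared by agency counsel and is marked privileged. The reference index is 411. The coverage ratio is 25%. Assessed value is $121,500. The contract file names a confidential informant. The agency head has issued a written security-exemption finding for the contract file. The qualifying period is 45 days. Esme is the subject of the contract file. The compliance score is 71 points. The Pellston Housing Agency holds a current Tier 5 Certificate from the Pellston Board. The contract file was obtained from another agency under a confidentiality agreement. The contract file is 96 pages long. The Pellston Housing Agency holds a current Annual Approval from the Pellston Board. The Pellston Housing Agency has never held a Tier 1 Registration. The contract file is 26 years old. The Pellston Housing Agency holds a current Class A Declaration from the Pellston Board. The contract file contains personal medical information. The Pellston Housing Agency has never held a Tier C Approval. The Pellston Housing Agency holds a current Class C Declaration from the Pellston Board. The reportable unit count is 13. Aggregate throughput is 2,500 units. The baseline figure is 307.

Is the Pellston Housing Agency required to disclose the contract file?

Exception (a) does not apply: there is no Tier C Approval in force.
Exception (b) requires that the agency holds a current Tier 1 Registration from the Pellston Board; but no current Tier 1 Registration is held, so (b) is unavailable.
Exception (c)'s conditions are all satisfied: the contract file names a confidential informant; the qualifying period is 45 days, meeting the 40 days threshold; aggregate throughput is 2,500 units, under the 3,200 units limit. But: (g) operates against (c): Esme is the subject of the contract file. (h) is not triggered (the reportable unit count is 13, short of 14), so (g) stands. So (c) is unavailable.
All of (d)'s requirements are met (the contract file contains personal medical information; the number of pages in the record is 96, below the 100 limit; a current Class A Declaration is held). However, paragraph (i) must be considered: (i) is triggered — the coverage ratio is 25%, meeting the 25% threshold. (d) is therefore removed.
All of (e)'s requirements are met (the contract file is privileged; the contract file was obtained under a confidentiality agreement). However, paragraphs (j)–(p) must be considered: (j) operates against (e): the reference index is 411, less than the 421 limit. (k) is engaged (the record's age is 26 years, meeting the 26 years threshold), but is itself disapplied by (l): (l) applies — a current Category 4 Registration is held. (m) is engaged (the compliance score is 71 points, under the 79 points limit), but is overridden by (n): (n) is engaged — assessed value is $121,500, less than the $122,000 limit. (o) is engaged (a current Annual Approval is held), but is set aside by (p): (p) is engaged — a current Class C Declaration is held. (e) is therefore removed.
Every exception is unavailable, so the rule governs.

Yes — the Pellston Housing Agency must disclose the contract file.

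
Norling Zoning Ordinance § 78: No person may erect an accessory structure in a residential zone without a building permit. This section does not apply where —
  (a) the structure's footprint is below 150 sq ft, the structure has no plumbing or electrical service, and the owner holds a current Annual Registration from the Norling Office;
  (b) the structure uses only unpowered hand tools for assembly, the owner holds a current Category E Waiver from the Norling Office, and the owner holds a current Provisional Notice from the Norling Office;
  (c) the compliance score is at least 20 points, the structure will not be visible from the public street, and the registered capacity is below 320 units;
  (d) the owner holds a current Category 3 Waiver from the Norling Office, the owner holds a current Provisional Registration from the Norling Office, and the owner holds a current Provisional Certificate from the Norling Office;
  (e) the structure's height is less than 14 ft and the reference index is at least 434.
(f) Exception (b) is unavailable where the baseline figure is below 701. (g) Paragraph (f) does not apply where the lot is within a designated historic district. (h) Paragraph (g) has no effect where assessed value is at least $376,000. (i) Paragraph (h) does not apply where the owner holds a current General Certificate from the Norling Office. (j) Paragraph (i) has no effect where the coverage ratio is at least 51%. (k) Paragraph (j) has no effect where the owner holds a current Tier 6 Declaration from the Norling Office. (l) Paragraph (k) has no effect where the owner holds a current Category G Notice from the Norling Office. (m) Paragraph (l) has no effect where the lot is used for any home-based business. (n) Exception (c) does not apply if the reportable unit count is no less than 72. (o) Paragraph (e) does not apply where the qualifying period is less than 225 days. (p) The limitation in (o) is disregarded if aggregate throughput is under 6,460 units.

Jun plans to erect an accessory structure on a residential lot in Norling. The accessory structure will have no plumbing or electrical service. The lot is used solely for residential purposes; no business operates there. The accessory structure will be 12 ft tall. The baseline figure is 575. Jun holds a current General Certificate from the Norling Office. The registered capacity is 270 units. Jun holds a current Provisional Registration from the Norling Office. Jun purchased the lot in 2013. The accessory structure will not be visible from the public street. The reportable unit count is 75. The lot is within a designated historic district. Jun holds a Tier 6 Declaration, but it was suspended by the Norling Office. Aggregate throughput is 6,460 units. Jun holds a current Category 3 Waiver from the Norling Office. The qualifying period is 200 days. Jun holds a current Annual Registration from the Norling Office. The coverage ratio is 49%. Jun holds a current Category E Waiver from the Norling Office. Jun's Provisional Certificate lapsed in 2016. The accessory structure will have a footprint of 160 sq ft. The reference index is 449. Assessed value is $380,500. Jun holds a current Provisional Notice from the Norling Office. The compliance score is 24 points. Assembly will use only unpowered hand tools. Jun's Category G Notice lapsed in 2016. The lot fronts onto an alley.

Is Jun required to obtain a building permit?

Exception (a) requires that the structure's footprint is below 150 sq ft; but the structure's footprint is 160 sq ft, not below 150 sq ft, so (a) is unavailable.
Exception (b)'s conditions are all satisfied: assembly uses only hand tools; a current Category E Waiver is held; a current Provisional Notice is held. Considering the limiting provisions: (f) would limit (b) — the baseline figure is 575, below the 701 limit — but (g) sets (f) aside: (g) operates against (f): the lot is in a historic district. (h) would limit (g) — assessed value is $380,500, meeting the $376,000 threshold — but (i) sets (h) aside: (i) operates — a current General Certificate is held. (j), which would lift (i), is not triggered — the coverage ratio is 49%, short of 51%. Exception (b) stands.
Exception (c) is satisfied on its face — the compliance score is 24 points, meeting the 20 points threshold; the structure will not be visible from the street; the registered capacity is 270 units, below the 320 units limit. But: (n) applies — the reportable unit count is 75, meeting the 72 threshold. So (c) is unavailable.
Exception (d) does not apply: no current Provisional Certificate is held.
Exception (e): the structure's height is 12 ft, less than the 14 ft limit; the reference index is 449, meeting the 434 threshold — every condition holds. But applying paragraphs (o)–(p): (o) operates against (e): the qualifying period is 200 days, less than the 225 days limit. (p), which would lift (o), is inapplicable — aggregate throughput is 6,460 units, not under 6,460 units. So (e) is unavailable.

No — exception (b) applies; Jun does not need a building permit.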